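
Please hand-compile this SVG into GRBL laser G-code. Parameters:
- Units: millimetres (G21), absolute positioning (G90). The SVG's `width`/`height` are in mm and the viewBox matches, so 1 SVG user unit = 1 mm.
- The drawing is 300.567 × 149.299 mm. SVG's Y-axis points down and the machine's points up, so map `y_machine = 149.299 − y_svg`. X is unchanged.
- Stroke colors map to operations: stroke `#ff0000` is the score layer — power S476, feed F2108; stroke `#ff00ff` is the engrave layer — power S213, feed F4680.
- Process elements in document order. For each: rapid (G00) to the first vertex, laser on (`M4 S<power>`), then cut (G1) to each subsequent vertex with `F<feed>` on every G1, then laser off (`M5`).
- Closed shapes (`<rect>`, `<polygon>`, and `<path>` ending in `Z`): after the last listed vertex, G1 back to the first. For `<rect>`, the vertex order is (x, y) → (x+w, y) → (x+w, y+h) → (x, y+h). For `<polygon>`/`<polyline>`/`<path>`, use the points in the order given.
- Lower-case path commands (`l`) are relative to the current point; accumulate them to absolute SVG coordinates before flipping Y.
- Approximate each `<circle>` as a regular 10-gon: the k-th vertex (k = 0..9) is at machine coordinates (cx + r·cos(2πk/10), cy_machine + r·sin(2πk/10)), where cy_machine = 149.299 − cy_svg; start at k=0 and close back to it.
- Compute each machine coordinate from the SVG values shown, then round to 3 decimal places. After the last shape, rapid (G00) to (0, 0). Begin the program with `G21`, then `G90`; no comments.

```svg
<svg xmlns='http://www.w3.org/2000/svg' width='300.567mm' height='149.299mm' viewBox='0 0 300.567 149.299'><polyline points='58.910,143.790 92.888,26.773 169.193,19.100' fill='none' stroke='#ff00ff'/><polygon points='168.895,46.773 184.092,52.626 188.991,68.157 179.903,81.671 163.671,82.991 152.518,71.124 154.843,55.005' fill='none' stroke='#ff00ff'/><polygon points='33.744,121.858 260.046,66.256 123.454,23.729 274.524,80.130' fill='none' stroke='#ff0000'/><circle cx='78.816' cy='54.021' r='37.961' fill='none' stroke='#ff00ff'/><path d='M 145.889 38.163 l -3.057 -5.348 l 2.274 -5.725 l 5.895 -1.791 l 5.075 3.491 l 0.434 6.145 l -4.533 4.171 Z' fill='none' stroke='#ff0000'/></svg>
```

1 u = 1 mm; y_m = 149.299 − y.

[1] `<polyline>` open polyline, #ff00ff→engrave S213 F4680: (58.910,5.509) → (92.888,122.526) → (169.193,130.199)

[2] `<polygon>` regular polygon, #ff00ff→engrave S213 F4680: (168.895,102.526) → (184.092,96.673) → (188.991,81.142) → (179.903,67.628) → (163.671,66.308) → (152.518,78.175) → (154.843,94.294) → (168.895,102.526) (closed)

[3] `<polygon>` closed polygon, #ff0000→score S476 F2108: (33.744,27.441) → (260.046,83.043) → (123.454,125.570) → (274.524,69.169) → (33.744,27.441) (closed)

[4] `<circle>` circle, #ff00ff→engrave S213 F4680: (116.777,95.278) → (109.527,117.591) → (90.547,131.381) → (67.085,131.381) → (48.105,117.591) → (40.855,95.278) → (48.105,72.965) → (67.085,59.175) → (90.547,59.175) → (109.527,72.965) → (116.777,95.278) (closed)

[5] `<path>` regular polygon, #ff0000→score S476 F2108: (145.889,111.136) → (142.832,116.484) → (145.106,122.209) → (151.001,124.000) → (156.076,120.509) → (156.510,114.364) → (151.977,110.193) → (145.889,111.136) (closed)

G21
G90
G00 X58.910 Y5.509
M4 S213
G1 X92.888 Y122.526 F4680
G1 X169.193 Y130.199 F4680
M5
G00 X168.895 Y102.526
M4 S213
G1 X184.092 Y96.673 F4680
G1 X188.991 Y81.142 F4680
G1 X179.903 Y67.628 F4680
G1 X163.671 Y66.308 F4680
G1 X152.518 Y78.175 F4680
G1 X154.843 Y94.294 F4680
G1 X168.895 Y102.526 F4680
M5
G00 X33.744 Y27.441
M4 S476
G1 X260.046 Y83.043 F2108
G1 X123.454 Y125.570 F2108
G1 X274.524 Y69.169 F2108
G1 X33.744 Y27.441 F2108
M5
G00 X116.777 Y95.278
M4 S213
G1 X109.527 Y117.591 F4680
G1 X90.547 Y131.381 F4680
G1 X67.085 Y131.381 F4680
G1 X48.105 Y117.591 F4680
G1 X40.855 Y95.278 F4680
G1 X48.105 Y72.965 F4680
G1 X67.085 Y59.175 F4680
G1 X90.547 Y59.175 F4680
G1 X109.527 Y72.965 F4680
G1 X116.777 Y95.278 F4680
M5
G00 X145.889 Y111.136
M4 S476
G1 X142.832 Y116.484 F2108
G1 X145.106 Y122.209 F2108
G1 X151.001 Y124.000 F2108
G1 X156.076 Y120.509 F2108
G1 X156.510 Y114.364 F2108
G1 X151.977 Y110.193 F2108
G1 X145.889 Y111.136 F2108
M5
G00 X0.000 Y0.000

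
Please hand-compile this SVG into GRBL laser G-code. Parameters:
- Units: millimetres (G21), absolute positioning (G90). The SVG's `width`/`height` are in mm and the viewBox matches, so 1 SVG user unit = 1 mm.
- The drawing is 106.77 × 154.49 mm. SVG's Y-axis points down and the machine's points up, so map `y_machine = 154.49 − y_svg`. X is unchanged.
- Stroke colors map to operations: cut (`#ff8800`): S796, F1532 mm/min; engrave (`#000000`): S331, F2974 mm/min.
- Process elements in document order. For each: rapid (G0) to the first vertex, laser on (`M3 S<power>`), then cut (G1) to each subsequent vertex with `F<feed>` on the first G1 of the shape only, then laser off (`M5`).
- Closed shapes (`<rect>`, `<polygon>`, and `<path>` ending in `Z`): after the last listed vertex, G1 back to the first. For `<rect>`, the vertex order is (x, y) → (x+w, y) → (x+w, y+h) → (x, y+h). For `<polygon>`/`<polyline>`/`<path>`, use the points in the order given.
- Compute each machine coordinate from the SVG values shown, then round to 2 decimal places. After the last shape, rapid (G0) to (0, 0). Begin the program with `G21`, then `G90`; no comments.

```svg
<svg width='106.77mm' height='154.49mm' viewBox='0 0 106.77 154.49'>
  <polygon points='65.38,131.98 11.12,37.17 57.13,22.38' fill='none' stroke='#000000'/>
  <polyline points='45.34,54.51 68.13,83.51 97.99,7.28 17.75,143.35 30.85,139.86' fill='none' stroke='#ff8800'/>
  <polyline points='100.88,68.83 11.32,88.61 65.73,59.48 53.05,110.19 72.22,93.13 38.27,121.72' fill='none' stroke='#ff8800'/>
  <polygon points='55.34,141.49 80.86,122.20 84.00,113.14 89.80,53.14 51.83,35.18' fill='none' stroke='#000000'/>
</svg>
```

G21
G90
G0 X65.38 Y22.51
M3 S331
G1 X11.12 Y117.32 F2974
G1 X57.13 Y132.11
G1 X65.38 Y22.51
M5
G0 X45.34 Y99.98
M3 S796
G1 X68.13 Y70.98 F1532
G1 X97.99 Y147.21
G1 X17.75 Y11.14
G1 X30.85 Y14.63
M5
G0 X100.88 Y85.66
M3 S796
G1 X11.32 Y65.88 F1532
G1 X65.73 Y95.01
G1 X53.05 Y44.30
G1 X72.22 Y61.36
G1 X38.27 Y32.77
M5
G0 X55.34 Y13.00
M3 S331
G1 X80.86 Y32.29 F2974
G1 X84.00 Y41.35
G1 X89.80 Y101.35
G1 X51.83 Y119.31
G1 X55.34 Y13.00
M5
G0 X0.00 Y0.00

Since the viewBox matches the mm dimensions, user units are millimetres directly. The only transform is the Y-flip y_m = 154.49 − y_svg.

Shape 1 is a closed polygon drawn with `<polygon>`. Its stroke #000000 means engrave at S331, F2974. After flipping Y the toolpath is (65.38,22.51) → (11.12,117.32) → (57.13,132.11) → (65.38,22.51), returning to the start.

Shape 2 is a open polyline drawn with `<polyline>`. Its stroke #ff8800 means cut at S796, F1532. After flipping Y the toolpath is (45.34,99.98) → (68.13,70.98) → (97.99,147.21) → (17.75,11.14) → (30.85,14.63).

Shape 3 is a open polyline drawn with `<polyline>`. Its stroke #ff8800 means cut at S796, F1532. After flipping Y the toolpath is (100.88,85.66) → (11.32,65.88) → (65.73,95.01) → (53.05,44.30) → (72.22,61.36) → (38.27,32.77).

Shape 4 is a closed polygon drawn with `<polygon>`. Its stroke #000000 means engrave at S331, F2974. After flipping Y the toolpath is (55.34,13.00) → (80.86,32.29) → (84.00,41.35) → (89.80,101.35) → (51.83,119.31) → (55.34,13.00), returning to the start.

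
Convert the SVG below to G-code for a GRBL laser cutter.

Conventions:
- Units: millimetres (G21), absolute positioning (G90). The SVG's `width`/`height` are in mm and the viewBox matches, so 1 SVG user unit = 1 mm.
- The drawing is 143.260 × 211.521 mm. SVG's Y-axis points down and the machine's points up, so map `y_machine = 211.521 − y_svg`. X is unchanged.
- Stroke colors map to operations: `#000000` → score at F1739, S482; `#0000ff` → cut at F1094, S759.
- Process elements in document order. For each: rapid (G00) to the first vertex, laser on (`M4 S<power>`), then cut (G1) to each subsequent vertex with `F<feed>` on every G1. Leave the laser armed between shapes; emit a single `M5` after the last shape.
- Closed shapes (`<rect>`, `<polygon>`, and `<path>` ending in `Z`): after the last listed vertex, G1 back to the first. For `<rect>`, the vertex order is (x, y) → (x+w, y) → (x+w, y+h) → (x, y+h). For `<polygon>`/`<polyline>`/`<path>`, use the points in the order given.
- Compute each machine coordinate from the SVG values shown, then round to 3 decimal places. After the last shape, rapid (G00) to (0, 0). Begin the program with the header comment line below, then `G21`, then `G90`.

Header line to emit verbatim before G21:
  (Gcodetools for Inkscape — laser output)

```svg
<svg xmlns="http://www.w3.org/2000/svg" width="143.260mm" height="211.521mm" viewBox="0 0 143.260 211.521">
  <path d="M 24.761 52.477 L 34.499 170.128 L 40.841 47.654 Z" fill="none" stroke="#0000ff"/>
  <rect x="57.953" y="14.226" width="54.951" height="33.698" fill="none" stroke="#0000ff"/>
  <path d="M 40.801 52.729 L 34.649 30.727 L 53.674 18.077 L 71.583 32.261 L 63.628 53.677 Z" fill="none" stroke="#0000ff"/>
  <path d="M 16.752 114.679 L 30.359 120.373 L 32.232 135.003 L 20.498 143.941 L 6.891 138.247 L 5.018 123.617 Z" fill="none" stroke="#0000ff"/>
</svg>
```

1 u = 1 mm; y_m = 211.521 − y.

[1] `<path>` closed polygon, #0000ff→cut S759 F1094: (24.761,159.044) → (34.499,41.393) → (40.841,163.867) → (24.761,159.044) (closed)

[2] `<rect>` rectangle, #0000ff→cut S759 F1094: (57.953,197.295) → (112.904,197.295) → (112.904,163.597) → (57.953,163.597) → (57.953,197.295) (closed)

[3] `<path>` regular polygon, #0000ff→cut S759 F1094: (40.801,158.792) → (34.649,180.794) → (53.674,193.444) → (71.583,179.260) → (63.628,157.844) → (40.801,158.792) (closed)

[4] `<path>` regular polygon, #0000ff→cut S759 F1094: (16.752,96.842) → (30.359,91.148) → (32.232,76.518) → (20.498,67.580) → (6.891,73.274) → (5.018,87.904) → (16.752,96.842) (closed)

(Gcodetools for Inkscape — laser output)
G21
G90
G00 X24.761 Y159.044
M4 S759
G1 X34.499 Y41.393 F1094
G1 X40.841 Y163.867 F1094
G1 X24.761 Y159.044 F1094
G00 X57.953 Y197.295
M4 S759
G1 X112.904 Y197.295 F1094
G1 X112.904 Y163.597 F1094
G1 X57.953 Y163.597 F1094
G1 X57.953 Y197.295 F1094
G00 X40.801 Y158.792
M4 S759
G1 X34.649 Y180.794 F1094
G1 X53.674 Y193.444 F1094
G1 X71.583 Y179.260 F1094
G1 X63.628 Y157.844 F1094
G1 X40.801 Y158.792 F1094
G00 X16.752 Y96.842
M4 S759
G1 X30.359 Y91.148 F1094
G1 X32.232 Y76.518 F1094
G1 X20.498 Y67.580 F1094
G1 X6.891 Y73.274 F1094
G1 X5.018 Y87.904 F1094
G1 X16.752 Y96.842 F1094
M5
G00 X0.000 Y0.000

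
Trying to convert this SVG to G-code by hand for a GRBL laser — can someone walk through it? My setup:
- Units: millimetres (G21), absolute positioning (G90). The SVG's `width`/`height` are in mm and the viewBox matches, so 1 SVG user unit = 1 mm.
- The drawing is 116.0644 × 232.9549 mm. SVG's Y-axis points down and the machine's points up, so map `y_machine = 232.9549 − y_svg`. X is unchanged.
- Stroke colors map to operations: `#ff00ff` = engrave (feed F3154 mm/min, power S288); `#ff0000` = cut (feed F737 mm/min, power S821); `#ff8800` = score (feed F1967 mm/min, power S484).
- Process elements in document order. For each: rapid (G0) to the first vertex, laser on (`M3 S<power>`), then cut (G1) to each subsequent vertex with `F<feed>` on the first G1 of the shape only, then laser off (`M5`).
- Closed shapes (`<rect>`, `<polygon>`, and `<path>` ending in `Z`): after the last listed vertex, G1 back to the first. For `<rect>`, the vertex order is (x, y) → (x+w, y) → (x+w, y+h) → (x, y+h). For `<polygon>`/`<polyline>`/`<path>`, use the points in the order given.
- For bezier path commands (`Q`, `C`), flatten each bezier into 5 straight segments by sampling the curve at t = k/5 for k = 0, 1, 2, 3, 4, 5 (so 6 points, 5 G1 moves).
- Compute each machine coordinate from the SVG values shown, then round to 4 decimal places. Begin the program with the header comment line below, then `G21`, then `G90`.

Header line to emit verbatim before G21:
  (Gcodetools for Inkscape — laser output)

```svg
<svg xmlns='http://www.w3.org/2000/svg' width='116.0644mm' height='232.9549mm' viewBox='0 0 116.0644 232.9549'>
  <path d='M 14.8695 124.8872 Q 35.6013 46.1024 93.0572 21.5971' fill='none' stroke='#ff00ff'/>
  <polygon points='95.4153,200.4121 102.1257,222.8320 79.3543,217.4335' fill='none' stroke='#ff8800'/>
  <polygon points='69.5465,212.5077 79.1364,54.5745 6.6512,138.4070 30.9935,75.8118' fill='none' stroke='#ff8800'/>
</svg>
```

(Gcodetools for Inkscape — laser output)
G21
G90
G0 X14.8695 Y108.0677
M3 S288
G1 X24.6312 Y137.4104 F3154
G1 X37.3308 Y162.4108
G1 X52.9683 Y183.0688
G1 X71.5438 Y199.3845
G1 X93.0572 Y211.3578
M5
G0 X95.4153 Y32.5428
M3 S484
G1 X102.1257 Y10.1229 F1967
G1 X79.3543 Y15.5214
G1 X95.4153 Y32.5428
M5
G0 X69.5465 Y20.4472
M3 S484
G1 X79.1364 Y178.3804 F1967
G1 X6.6512 Y94.5479
G1 X30.9935 Y157.1431
G1 X69.5465 Y20.4472
M5

Since the viewBox matches the mm dimensions, user units are millimetres directly. The only transform is the Y-flip y_m = 232.9549 − y_svg.

Shape 1 is a quadratic bezier drawn with `<path>`. Its stroke #ff00ff means engrave at S288, F3154. After flipping Y the toolpath is (14.8695,108.0677) → (24.6312,137.4104) → (37.3308,162.4108) → (52.9683,183.0688) → (71.5438,199.3845) → (93.0572,211.3578).

Shape 2 is a regular polygon drawn with `<polygon>`. Its stroke #ff8800 means score at S484, F1967. After flipping Y the toolpath is (95.4153,32.5428) → (102.1257,10.1229) → (79.3543,15.5214) → (95.4153,32.5428), returning to the start.

Shape 3 is a closed polygon drawn with `<polygon>`. Its stroke #ff8800 means score at S484, F1967. After flipping Y the toolpath is (69.5465,20.4472) → (79.1364,178.3804) → (6.6512,94.5479) → (30.9935,157.1431) → (69.5465,20.4472), returning to the start.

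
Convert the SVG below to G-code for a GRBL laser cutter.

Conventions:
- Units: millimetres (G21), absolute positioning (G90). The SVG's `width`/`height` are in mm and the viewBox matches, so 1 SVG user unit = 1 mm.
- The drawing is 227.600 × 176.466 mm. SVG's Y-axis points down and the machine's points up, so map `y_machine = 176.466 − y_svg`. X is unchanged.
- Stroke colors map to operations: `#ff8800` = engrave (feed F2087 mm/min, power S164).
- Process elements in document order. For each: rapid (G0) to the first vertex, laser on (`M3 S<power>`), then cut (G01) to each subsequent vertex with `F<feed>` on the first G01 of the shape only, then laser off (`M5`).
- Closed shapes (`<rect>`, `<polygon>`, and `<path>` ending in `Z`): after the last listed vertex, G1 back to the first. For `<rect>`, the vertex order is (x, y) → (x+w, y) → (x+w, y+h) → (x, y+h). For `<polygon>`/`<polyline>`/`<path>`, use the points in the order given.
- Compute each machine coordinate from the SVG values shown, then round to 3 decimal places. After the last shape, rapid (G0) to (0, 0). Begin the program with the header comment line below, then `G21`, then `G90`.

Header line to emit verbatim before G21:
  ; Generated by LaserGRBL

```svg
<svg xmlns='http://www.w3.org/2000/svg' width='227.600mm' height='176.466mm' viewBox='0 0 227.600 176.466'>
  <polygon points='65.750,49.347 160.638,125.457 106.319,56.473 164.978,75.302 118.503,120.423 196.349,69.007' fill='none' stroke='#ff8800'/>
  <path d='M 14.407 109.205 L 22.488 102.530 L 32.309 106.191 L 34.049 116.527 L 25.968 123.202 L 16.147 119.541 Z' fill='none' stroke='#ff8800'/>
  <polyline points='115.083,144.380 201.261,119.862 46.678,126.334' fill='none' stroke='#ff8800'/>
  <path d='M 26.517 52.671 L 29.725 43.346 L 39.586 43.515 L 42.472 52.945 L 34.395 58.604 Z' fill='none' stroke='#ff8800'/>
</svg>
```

; Generated by LaserGRBL
G21
G90
G0 X65.750 Y127.119
M3 S164
G01 X160.638 Y51.009 F2087
G01 X106.319 Y119.993
G01 X164.978 Y101.164
G01 X118.503 Y56.043
G01 X196.349 Y107.459
G01 X65.750 Y127.119
M5
G0 X14.407 Y67.261
M3 S164
G01 X22.488 Y73.936 F2087
G01 X32.309 Y70.275
G01 X34.049 Y59.939
G01 X25.968 Y53.264
G01 X16.147 Y56.925
G01 X14.407 Y67.261
M5
G0 X115.083 Y32.086
M3 S164
G01 X201.261 Y56.604 F2087
G01 X46.678 Y50.132
M5
G0 X26.517 Y123.795
M3 S164
G01 X29.725 Y133.120 F2087
G01 X39.586 Y132.951
G01 X42.472 Y123.521
G01 X34.395 Y117.862
G01 X26.517 Y123.795
M5
G0 X0.000 Y0.000

Since the viewBox matches the mm dimensions, user units are millimetres directly. The only transform is the Y-flip y_m = 176.466 − y_svg.

Shape 1 is a closed polygon drawn with `<polygon>`. Its stroke #ff8800 means engrave at S164, F2087. After flipping Y the toolpath is (65.750,127.119) → (160.638,51.009) → (106.319,119.993) → (164.978,101.164) → (118.503,56.043) → (196.349,107.459) → (65.750,127.119), returning to the start.

Shape 2 is a regular polygon drawn with `<path>`. Its stroke #ff8800 means engrave at S164, F2087. After flipping Y the toolpath is (14.407,67.261) → (22.488,73.936) → (32.309,70.275) → (34.049,59.939) → (25.968,53.264) → (16.147,56.925) → (14.407,67.261), returning to the start.

Shape 3 is a open polyline drawn with `<polyline>`. Its stroke #ff8800 means engrave at S164, F2087. After flipping Y the toolpath is (115.083,32.086) → (201.261,56.604) → (46.678,50.132).

Shape 4 is a regular polygon drawn with `<path>`. Its stroke #ff8800 means engrave at S164, F2087. After flipping Y the toolpath is (26.517,123.795) → (29.725,133.120) → (39.586,132.951) → (42.472,123.521) → (34.395,117.862) → (26.517,123.795), returning to the start.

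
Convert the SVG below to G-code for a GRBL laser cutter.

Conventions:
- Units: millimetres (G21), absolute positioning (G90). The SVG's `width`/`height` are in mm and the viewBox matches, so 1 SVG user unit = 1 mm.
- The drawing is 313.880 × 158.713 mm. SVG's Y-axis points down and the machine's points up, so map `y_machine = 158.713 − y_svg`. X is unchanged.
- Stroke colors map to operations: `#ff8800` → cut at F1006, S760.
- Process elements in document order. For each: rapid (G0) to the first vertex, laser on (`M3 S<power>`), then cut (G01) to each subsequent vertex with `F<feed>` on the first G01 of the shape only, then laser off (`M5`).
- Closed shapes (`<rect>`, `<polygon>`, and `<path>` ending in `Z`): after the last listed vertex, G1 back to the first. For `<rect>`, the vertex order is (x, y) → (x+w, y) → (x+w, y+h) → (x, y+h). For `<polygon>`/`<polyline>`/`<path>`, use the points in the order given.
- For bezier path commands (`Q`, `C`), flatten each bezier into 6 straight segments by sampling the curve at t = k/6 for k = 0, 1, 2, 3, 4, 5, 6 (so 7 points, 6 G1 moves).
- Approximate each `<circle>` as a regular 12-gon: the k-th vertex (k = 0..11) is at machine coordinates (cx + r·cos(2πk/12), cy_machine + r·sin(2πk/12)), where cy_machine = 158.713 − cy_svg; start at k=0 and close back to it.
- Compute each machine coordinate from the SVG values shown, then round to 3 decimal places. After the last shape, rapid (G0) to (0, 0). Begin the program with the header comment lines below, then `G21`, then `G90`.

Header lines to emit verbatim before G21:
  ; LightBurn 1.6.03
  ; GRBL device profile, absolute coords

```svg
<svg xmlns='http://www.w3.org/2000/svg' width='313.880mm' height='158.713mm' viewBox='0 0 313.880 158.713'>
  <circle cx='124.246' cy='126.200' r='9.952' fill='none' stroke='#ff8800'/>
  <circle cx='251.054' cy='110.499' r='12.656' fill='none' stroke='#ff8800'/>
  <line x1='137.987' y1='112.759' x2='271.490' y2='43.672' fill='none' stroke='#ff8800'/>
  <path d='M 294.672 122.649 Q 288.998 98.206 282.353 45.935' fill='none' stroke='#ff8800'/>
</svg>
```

; LightBurn 1.6.03
; GRBL device profile, absolute coords
G21
G90
G0 X134.198 Y32.513
M3 S760
G01 X132.865 Y37.489 F1006
G01 X129.222 Y41.132
G01 X124.246 Y42.465
G01 X119.270 Y41.132
G01 X115.627 Y37.489
G01 X114.294 Y32.513
G01 X115.627 Y27.537
G01 X119.270 Y23.894
G01 X124.246 Y22.561
G01 X129.222 Y23.894
G01 X132.865 Y27.537
G01 X134.198 Y32.513
M5
G0 X263.710 Y48.214
M3 S760
G01 X262.014 Y54.542 F1006
G01 X257.382 Y59.174
G01 X251.054 Y60.870
G01 X244.726 Y59.174
G01 X240.094 Y54.542
G01 X238.398 Y48.214
G01 X240.094 Y41.886
G01 X244.726 Y37.254
G01 X251.054 Y35.558
G01 X257.382 Y37.254
G01 X262.014 Y41.886
G01 X263.710 Y48.214
M5
G0 X137.987 Y45.954
M3 S760
G01 X271.490 Y115.041 F1006
M5
G0 X294.672 Y36.064
M3 S760
G01 X292.754 Y44.985 F1006
G01 X290.781 Y55.451
G01 X288.755 Y67.464
G01 X286.675 Y81.023
G01 X284.541 Y96.127
G01 X282.353 Y112.778
M5
G0 X0.000 Y0.000

viewBox `0 0 313.880 158.713` with mm width/height → 1 unit = 1 mm. Flip: y_m = 158.713 − y_svg.

**Shape 1** — `<circle>` circle, stroke `#ff8800` → cut (S760, F1006). Machine vertices: (134.198,32.513) → (132.865,37.489) → (129.222,41.132) → (124.246,42.465) → (119.270,41.132) → (115.627,37.489) → (114.294,32.513) → (115.627,27.537) → (119.270,23.894) → (124.246,22.561) → (129.222,23.894) → (132.865,27.537) → (134.198,32.513). Closed: final G1 returns to the first vertex.

**Shape 2** — `<circle>` circle, stroke `#ff8800` → cut (S760, F1006). Machine vertices: (263.710,48.214) → (262.014,54.542) → (257.382,59.174) → (251.054,60.870) → (244.726,59.174) → (240.094,54.542) → (238.398,48.214) → (240.094,41.886) → (244.726,37.254) → (251.054,35.558) → (257.382,37.254) → (262.014,41.886) → (263.710,48.214). Closed: final G1 returns to the first vertex.

**Shape 3** — `<line>` line segment, stroke `#ff8800` → cut (S760, F1006). Machine vertices: (137.987,45.954) → (271.490,115.041). Open path.

**Shape 4** — `<path>` quadratic bezier, stroke `#ff8800` → cut (S760, F1006). Control points (SVG): P0=(294.672,122.649), P1=(288.998,98.206), P2=(282.353,45.935); sampled at t=k/6. Machine vertices: (294.672,36.064) → (292.754,44.985) → (290.781,55.451) → (288.755,67.464) → (286.675,81.023) → (284.541,96.127) → (282.353,112.778). Open path.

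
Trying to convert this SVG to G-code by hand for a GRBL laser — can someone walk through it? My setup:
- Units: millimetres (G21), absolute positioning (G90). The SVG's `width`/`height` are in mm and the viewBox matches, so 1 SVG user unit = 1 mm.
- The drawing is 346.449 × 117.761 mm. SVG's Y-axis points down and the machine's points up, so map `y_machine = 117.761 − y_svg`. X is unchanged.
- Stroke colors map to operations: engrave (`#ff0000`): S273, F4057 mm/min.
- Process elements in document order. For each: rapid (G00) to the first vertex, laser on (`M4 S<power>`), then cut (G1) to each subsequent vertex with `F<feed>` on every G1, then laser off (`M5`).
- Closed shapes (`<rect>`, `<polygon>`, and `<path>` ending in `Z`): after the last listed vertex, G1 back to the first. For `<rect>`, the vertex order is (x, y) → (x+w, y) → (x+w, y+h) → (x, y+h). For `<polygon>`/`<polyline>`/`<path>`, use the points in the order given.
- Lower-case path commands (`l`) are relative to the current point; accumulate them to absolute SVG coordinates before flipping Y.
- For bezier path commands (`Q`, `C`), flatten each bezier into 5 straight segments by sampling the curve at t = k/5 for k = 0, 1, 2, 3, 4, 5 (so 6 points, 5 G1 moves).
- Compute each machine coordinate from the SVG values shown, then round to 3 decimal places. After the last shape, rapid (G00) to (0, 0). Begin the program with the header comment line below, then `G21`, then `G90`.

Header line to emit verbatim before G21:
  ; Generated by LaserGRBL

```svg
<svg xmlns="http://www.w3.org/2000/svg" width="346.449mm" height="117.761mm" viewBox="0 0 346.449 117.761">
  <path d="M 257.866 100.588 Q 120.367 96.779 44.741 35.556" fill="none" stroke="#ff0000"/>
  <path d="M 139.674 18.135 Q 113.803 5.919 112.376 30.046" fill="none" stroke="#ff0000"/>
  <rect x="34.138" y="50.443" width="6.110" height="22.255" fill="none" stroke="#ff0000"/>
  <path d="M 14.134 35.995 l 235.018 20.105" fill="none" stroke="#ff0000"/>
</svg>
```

; Generated by LaserGRBL
G21
G90
G00 X257.866 Y17.173
M4 S273
G1 X205.341 Y20.993 F4057
G1 X157.766 Y29.406 F4057
G1 X115.141 Y42.413 F4057
G1 X77.466 Y60.012 F4057
G1 X44.741 Y82.205 F4057
M5
G00 X139.674 Y99.626
M4 S273
G1 X130.303 Y103.059 F4057
G1 X122.888 Y103.584 F4057
G1 X117.429 Y101.202 F4057
G1 X113.925 Y95.912 F4057
G1 X112.376 Y87.715 F4057
M5
G00 X34.138 Y67.318
M4 S273
G1 X40.248 Y67.318 F4057
G1 X40.248 Y45.063 F4057
G1 X34.138 Y45.063 F4057
G1 X34.138 Y67.318 F4057
M5
G00 X14.134 Y81.766
M4 S273
G1 X249.152 Y61.661 F4057
M5
G00 X0.000 Y0.000

Since the viewBox matches the mm dimensions, user units are millimetres directly. The only transform is the Y-flip y_m = 117.761 − y_svg.

Shape 1 is a quadratic bezier drawn with `<path>`. Its stroke #ff0000 means engrave at S273, F4057. After flipping Y the toolpath is (257.866,17.173) → (205.341,20.993) → (157.766,29.406) → (115.141,42.413) → (77.466,60.012) → (44.741,82.205).

Shape 2 is a quadratic bezier drawn with `<path>`. Its stroke #ff0000 means engrave at S273, F4057. After flipping Y the toolpath is (139.674,99.626) → (130.303,103.059) → (122.888,103.584) → (117.429,101.202) → (113.925,95.912) → (112.376,87.715).

Shape 3 is a rectangle drawn with `<rect>`. Its stroke #ff0000 means engrave at S273, F4057. After flipping Y the toolpath is (34.138,67.318) → (40.248,67.318) → (40.248,45.063) → (34.138,45.063) → (34.138,67.318), returning to the start.

Shape 4 is a line segment drawn with `<path>`. Its stroke #ff0000 means engrave at S273, F4057. After flipping Y the toolpath is (14.134,81.766) → (249.152,61.661).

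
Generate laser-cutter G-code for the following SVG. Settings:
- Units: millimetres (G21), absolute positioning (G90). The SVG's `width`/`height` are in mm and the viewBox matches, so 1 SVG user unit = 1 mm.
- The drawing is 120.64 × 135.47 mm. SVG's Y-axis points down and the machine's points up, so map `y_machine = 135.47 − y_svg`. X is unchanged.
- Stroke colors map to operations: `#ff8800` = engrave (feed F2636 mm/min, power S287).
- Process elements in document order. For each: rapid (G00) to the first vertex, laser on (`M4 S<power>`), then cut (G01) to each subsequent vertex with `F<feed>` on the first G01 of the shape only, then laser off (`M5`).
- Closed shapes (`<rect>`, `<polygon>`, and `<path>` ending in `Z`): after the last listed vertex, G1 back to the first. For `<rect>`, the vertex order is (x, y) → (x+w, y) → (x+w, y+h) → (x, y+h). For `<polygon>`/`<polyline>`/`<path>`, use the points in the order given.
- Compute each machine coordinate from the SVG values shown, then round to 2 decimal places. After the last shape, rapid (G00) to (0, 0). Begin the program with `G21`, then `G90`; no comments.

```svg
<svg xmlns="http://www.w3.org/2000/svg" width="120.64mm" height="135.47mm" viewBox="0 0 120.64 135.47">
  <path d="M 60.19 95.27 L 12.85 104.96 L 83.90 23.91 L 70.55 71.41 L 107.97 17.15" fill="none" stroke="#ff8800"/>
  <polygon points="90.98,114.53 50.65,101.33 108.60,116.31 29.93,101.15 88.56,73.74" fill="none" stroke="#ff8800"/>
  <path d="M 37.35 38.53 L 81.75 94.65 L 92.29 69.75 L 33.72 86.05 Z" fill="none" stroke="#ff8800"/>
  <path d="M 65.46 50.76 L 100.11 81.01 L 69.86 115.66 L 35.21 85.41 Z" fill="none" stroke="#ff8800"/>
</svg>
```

Since the viewBox matches the mm dimensions, user units are millimetres directly. The only transform is the Y-flip y_m = 135.47 − y_svg.

Shape 1 is a open polyline drawn with `<path>`. Its stroke #ff8800 means engrave at S287, F2636. After flipping Y the toolpath is (60.19,40.20) → (12.85,30.51) → (83.90,111.56) → (70.55,64.06) → (107.97,118.32).

Shape 2 is a closed polygon drawn with `<polygon>`. Its stroke #ff8800 means engrave at S287, F2636. After flipping Y the toolpath is (90.98,20.94) → (50.65,34.14) → (108.60,19.16) → (29.93,34.32) → (88.56,61.73) → (90.98,20.94), returning to the start.

Shape 3 is a closed polygon drawn with `<path>`. Its stroke #ff8800 means engrave at S287, F2636. After flipping Y the toolpath is (37.35,96.94) → (81.75,40.82) → (92.29,65.72) → (33.72,49.42) → (37.35,96.94), returning to the start.

Shape 4 is a regular polygon drawn with `<path>`. Its stroke #ff8800 means engrave at S287, F2636. After flipping Y the toolpath is (65.46,84.71) → (100.11,54.46) → (69.86,19.81) → (35.21,50.06) → (65.46,84.71), returning to the start.

G21
G90
G00 X60.19 Y40.20
M4 S287
G01 X12.85 Y30.51 F2636
G01 X83.90 Y111.56
G01 X70.55 Y64.06
G01 X107.97 Y118.32
M5
G00 X90.98 Y20.94
M4 S287
G01 X50.65 Y34.14 F2636
G01 X108.60 Y19.16
G01 X29.93 Y34.32
G01 X88.56 Y61.73
G01 X90.98 Y20.94
M5
G00 X37.35 Y96.94
M4 S287
G01 X81.75 Y40.82 F2636
G01 X92.29 Y65.72
G01 X33.72 Y49.42
G01 X37.35 Y96.94
M5
G00 X65.46 Y84.71
M4 S287
G01 X100.11 Y54.46 F2636
G01 X69.86 Y19.81
G01 X35.21 Y50.06
G01 X65.46 Y84.71
M5
G00 X0.00 Y0.00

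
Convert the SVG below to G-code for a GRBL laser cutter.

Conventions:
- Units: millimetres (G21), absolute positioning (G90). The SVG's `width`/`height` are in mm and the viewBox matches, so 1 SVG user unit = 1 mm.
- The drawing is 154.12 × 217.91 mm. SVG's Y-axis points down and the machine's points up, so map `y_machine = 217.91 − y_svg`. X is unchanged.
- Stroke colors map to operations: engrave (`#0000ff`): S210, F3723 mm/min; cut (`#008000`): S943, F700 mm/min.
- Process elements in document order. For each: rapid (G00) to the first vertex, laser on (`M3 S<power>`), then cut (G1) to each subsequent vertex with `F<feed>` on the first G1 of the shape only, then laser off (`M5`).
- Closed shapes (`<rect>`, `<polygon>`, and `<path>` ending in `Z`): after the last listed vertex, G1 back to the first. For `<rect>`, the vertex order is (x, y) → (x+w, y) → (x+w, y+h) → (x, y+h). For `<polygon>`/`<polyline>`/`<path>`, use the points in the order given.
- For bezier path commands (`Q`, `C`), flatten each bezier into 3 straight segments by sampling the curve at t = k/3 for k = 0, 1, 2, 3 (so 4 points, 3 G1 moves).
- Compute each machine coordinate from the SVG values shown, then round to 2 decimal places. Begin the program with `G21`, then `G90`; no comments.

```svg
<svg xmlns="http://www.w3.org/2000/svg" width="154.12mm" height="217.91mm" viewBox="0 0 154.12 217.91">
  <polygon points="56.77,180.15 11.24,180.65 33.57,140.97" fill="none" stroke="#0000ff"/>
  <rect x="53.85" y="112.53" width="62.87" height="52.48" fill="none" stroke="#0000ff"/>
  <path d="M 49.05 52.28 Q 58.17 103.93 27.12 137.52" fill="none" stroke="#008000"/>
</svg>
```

Since the viewBox matches the mm dimensions, user units are millimetres directly. The only transform is the Y-flip y_m = 217.91 − y_svg.

Shape 1 is a regular polygon drawn with `<polygon>`. Its stroke #0000ff means engrave at S210, F3723. After flipping Y the toolpath is (56.77,37.76) → (11.24,37.26) → (33.57,76.94) → (56.77,37.76), returning to the start.

Shape 2 is a rectangle drawn with `<rect>`. Its stroke #0000ff means engrave at S210, F3723. After flipping Y the toolpath is (53.85,105.38) → (116.72,105.38) → (116.72,52.90) → (53.85,52.90) → (53.85,105.38), returning to the start.

Shape 3 is a quadratic bezier drawn with `<path>`. Its stroke #008000 means cut at S943, F700. After flipping Y the toolpath is (49.05,165.63) → (50.67,133.20) → (43.36,104.79) → (27.12,80.39).

G21
G90
G00 X56.77 Y37.76
M3 S210
G1 X11.24 Y37.26 F3723
G1 X33.57 Y76.94
G1 X56.77 Y37.76
M5
G00 X53.85 Y105.38
M3 S210
G1 X116.72 Y105.38 F3723
G1 X116.72 Y52.90
G1 X53.85 Y52.90
G1 X53.85 Y105.38
M5
G00 X49.05 Y165.63
M3 S943
G1 X50.67 Y133.20 F700
G1 X43.36 Y104.79
G1 X27.12 Y80.39
M5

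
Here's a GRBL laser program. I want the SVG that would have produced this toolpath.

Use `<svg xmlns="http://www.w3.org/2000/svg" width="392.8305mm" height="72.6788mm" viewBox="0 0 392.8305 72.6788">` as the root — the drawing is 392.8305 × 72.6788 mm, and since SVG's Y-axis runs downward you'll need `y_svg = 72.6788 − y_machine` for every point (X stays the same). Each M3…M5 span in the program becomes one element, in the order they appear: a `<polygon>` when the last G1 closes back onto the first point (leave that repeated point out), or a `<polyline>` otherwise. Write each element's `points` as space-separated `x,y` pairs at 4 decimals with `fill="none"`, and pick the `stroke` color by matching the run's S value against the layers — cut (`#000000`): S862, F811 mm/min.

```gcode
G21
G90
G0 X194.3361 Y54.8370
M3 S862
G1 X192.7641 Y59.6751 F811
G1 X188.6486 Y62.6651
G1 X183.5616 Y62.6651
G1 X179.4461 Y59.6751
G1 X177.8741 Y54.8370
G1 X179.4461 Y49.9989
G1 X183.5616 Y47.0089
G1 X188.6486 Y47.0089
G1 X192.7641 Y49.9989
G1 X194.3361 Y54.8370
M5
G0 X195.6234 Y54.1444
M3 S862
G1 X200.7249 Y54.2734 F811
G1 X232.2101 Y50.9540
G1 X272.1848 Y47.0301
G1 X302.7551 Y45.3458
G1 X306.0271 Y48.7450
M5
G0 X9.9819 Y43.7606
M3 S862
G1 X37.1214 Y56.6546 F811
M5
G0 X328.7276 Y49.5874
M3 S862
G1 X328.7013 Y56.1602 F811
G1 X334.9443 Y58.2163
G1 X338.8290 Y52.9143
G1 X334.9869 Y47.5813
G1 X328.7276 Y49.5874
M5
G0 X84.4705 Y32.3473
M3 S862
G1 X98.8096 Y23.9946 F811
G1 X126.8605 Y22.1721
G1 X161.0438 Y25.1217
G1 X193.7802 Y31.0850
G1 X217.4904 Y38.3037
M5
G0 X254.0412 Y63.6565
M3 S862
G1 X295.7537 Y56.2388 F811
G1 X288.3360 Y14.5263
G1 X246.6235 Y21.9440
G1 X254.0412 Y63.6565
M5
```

<svg xmlns="http://www.w3.org/2000/svg" width="392.8305mm" height="72.6788mm" viewBox="0 0 392.8305 72.6788">
  <polygon points="194.3361,17.8418 192.7641,13.0037 188.6486,10.0137 183.5616,10.0137 179.4461,13.0037 177.8741,17.8418 179.4461,22.6799 183.5616,25.6699 188.6486,25.6699 192.7641,22.6799" fill="none" stroke="#000000"/>
  <polyline points="195.6234,18.5344 200.7249,18.4054 232.2101,21.7248 272.1848,25.6487 302.7551,27.3330 306.0271,23.9338" fill="none" stroke="#000000"/>
  <polyline points="9.9819,28.9182 37.1214,16.0242" fill="none" stroke="#000000"/>
  <polygon points="328.7276,23.0914 328.7013,16.5186 334.9443,14.4625 338.8290,19.7645 334.9869,25.0975" fill="none" stroke="#000000"/>
  <polyline points="84.4705,40.3315 98.8096,48.6842 126.8605,50.5067 161.0438,47.5571 193.7802,41.5938 217.4904,34.3751" fill="none" stroke="#000000"/>
  <polygon points="254.0412,9.0223 295.7537,16.4400 288.3360,58.1525 246.6235,50.7348" fill="none" stroke="#000000"/>
</svg>

Each laser-on run becomes one SVG element. Flip Y back into SVG space with y_svg = 72.6788 − y_machine. Every run uses S862, so all elements get stroke `#000000` (cut).

Run 1: The run returns to its start, so emit a `<polygon>` with points (Y-flipped): 194.3361,17.8418 192.7641,13.0037 188.6486,10.0137 183.5616,10.0137 179.4461,13.0037 177.8741,17.8418 179.4461,22.6799 183.5616,25.6699 188.6486,25.6699 192.7641,22.6799.

Run 2: The run is open, so emit a `<polyline>` with points (Y-flipped): 195.6234,18.5344 200.7249,18.4054 232.2101,21.7248 272.1848,25.6487 302.7551,27.3330 306.0271,23.9338.

Run 3: The run is open, so emit a `<polyline>` with points (Y-flipped): 9.9819,28.9182 37.1214,16.0242.

Run 4: The run returns to its start, so emit a `<polygon>` with points (Y-flipped): 328.7276,23.0914 328.7013,16.5186 334.9443,14.4625 338.8290,19.7645 334.9869,25.0975.

Run 5: The run is open, so emit a `<polyline>` with points (Y-flipped): 84.4705,40.3315 98.8096,48.6842 126.8605,50.5067 161.0438,47.5571 193.7802,41.5938 217.4904,34.3751.

Run 6: The run returns to its start, so emit a `<polygon>` with points (Y-flipped): 254.0412,9.0223 295.7537,16.4400 288.3360,58.1525 246.6235,50.7348.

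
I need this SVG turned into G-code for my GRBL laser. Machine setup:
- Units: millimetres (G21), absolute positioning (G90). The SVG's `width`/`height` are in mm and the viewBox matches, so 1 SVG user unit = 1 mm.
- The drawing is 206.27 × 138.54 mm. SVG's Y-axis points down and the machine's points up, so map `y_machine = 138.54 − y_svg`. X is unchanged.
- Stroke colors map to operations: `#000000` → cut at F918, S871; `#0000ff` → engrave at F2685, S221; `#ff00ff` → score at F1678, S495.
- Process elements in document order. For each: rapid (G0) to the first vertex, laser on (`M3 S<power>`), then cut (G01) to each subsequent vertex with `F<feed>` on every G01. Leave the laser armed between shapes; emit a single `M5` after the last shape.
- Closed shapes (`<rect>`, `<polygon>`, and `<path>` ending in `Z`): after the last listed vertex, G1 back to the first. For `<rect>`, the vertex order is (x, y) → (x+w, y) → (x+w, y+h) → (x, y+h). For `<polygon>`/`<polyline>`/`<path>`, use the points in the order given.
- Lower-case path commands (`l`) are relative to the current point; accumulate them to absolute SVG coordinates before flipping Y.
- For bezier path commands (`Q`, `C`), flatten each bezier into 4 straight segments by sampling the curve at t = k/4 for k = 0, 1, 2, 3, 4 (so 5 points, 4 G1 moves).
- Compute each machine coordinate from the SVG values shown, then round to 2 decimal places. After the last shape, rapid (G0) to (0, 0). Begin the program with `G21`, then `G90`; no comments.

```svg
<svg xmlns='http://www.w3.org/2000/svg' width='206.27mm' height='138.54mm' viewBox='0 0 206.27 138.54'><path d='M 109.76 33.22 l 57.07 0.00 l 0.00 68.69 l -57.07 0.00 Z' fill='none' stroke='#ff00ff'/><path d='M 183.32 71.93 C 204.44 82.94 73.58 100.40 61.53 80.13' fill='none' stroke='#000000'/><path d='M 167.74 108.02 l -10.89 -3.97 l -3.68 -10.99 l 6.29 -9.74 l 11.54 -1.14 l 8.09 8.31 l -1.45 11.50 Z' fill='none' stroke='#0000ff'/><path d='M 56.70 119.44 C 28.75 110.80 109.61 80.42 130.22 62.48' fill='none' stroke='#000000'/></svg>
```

viewBox `0 0 206.27 138.54` with mm width/height → 1 unit = 1 mm. Flip: y_m = 138.54 − y_svg.

**Shape 1** — `<path>` rectangle, stroke `#ff00ff` → score (S495, F1678). Machine vertices: (109.76,105.32) → (166.83,105.32) → (166.83,36.63) → (109.76,36.63) → (109.76,105.32). Closed: final G1 returns to the first vertex.

**Shape 2** — `<path>` cubic bezier, stroke `#000000` → cut (S871, F918). Control points (SVG): P0=(183.32,71.93), P1=(204.44,82.94), P2=(73.58,100.40), P3=(61.53,80.13); sampled at t=k/4. Machine vertices: (183.32,66.61) → (174.89,57.83) → (134.86,50.78) → (88.61,49.59) → (61.53,58.41). Open path.

**Shape 3** — `<path>` regular polygon, stroke `#0000ff` → engrave (S221, F2685). Machine vertices: (167.74,30.52) → (156.85,34.49) → (153.17,45.48) → (159.46,55.22) → (171.00,56.36) → (179.09,48.05) → (177.64,36.55) → (167.74,30.52). Closed: final G1 returns to the first vertex.

**Shape 4** — `<path>` cubic bezier, stroke `#000000` → cut (S871, F918). Control points (SVG): P0=(56.70,119.44), P1=(28.75,110.80), P2=(109.61,80.42), P3=(130.22,62.48); sampled at t=k/4. Machine vertices: (56.70,19.10) → (53.50,29.12) → (75.25,44.09) → (106.11,60.81) → (130.22,76.06). Open path.

G21
G90
G0 X109.76 Y105.32
M3 S495
G01 X166.83 Y105.32 F1678
G01 X166.83 Y36.63 F1678
G01 X109.76 Y36.63 F1678
G01 X109.76 Y105.32 F1678
G0 X183.32 Y66.61
M3 S871
G01 X174.89 Y57.83 F918
G01 X134.86 Y50.78 F918
G01 X88.61 Y49.59 F918
G01 X61.53 Y58.41 F918
G0 X167.74 Y30.52
M3 S221
G01 X156.85 Y34.49 F2685
G01 X153.17 Y45.48 F2685
G01 X159.46 Y55.22 F2685
G01 X171.00 Y56.36 F2685
G01 X179.09 Y48.05 F2685
G01 X177.64 Y36.55 F2685
G01 X167.74 Y30.52 F2685
G0 X56.70 Y19.10
M3 S871
G01 X53.50 Y29.12 F918
G01 X75.25 Y44.09 F918
G01 X106.11 Y60.81 F918
G01 X130.22 Y76.06 F918
M5
G0 X0.00 Y0.00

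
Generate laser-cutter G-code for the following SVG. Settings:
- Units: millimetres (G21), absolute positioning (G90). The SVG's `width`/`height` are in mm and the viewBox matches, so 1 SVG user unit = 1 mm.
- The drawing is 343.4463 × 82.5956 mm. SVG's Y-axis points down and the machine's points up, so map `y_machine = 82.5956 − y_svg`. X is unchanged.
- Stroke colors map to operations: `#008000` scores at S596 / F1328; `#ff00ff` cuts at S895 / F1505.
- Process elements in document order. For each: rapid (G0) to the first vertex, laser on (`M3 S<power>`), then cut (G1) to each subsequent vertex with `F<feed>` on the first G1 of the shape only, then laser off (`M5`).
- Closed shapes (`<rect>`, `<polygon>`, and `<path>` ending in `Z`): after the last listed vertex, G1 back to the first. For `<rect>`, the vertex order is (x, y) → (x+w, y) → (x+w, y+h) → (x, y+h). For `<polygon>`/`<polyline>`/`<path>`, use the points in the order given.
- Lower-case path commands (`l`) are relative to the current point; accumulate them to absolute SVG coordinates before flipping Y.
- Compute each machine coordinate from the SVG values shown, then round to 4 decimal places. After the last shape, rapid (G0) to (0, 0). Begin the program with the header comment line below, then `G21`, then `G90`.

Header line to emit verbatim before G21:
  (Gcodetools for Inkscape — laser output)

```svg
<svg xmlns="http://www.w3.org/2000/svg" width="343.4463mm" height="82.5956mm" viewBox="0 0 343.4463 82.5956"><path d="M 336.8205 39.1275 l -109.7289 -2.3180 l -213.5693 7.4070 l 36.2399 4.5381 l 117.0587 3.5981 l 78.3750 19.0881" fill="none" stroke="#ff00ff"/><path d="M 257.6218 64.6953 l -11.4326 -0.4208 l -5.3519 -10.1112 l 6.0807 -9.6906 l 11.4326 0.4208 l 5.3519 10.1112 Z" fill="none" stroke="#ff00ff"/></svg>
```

viewBox `0 0 343.4463 82.5956` with mm width/height → 1 unit = 1 mm. Flip: y_m = 82.5956 − y_svg.

**Shape 1** — `<path>` open polyline, stroke `#ff00ff` → cut (S895, F1505). Machine vertices: (336.8205,43.4681) → (227.0916,45.7861) → (13.5223,38.3791) → (49.7622,33.8410) → (166.8209,30.2429) → (245.1959,11.1548). Open path.

**Shape 2** — `<path>` regular polygon, stroke `#ff00ff` → cut (S895, F1505). Machine vertices: (257.6218,17.9003) → (246.1892,18.3211) → (240.8373,28.4323) → (246.9180,38.1229) → (258.3506,37.7021) → (263.7025,27.5909) → (257.6218,17.9003). Closed: final G1 returns to the first vertex.

(Gcodetools for Inkscape — laser output)
G21
G90
G0 X336.8205 Y43.4681
M3 S895
G1 X227.0916 Y45.7861 F1505
G1 X13.5223 Y38.3791
G1 X49.7622 Y33.8410
G1 X166.8209 Y30.2429
G1 X245.1959 Y11.1548
M5
G0 X257.6218 Y17.9003
M3 S895
G1 X246.1892 Y18.3211 F1505
G1 X240.8373 Y28.4323
G1 X246.9180 Y38.1229
G1 X258.3506 Y37.7021
G1 X263.7025 Y27.5909
G1 X257.6218 Y17.9003
M5
G0 X0.0000 Y0.0000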